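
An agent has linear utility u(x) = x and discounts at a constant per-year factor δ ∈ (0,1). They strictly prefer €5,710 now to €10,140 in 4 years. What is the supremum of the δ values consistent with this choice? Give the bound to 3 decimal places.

Under u(x) = x this choice says 5710 > δ^4·10140.
So δ^4 < 5710/10140 = 0.56312; taking the 4th root of both positive sides preserves the inequality.
δ < 0.56312^(1/4) = 0.866.

δ < 0.866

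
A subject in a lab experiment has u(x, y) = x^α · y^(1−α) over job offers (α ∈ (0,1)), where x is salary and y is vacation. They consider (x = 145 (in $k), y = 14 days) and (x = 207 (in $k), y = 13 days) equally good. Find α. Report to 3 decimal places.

The Cobb–Douglas utilities coincide, so 145^α·14^(1−α) = 207^α·13^(1−α).
Taking logs: α·ln 145 + (1−α)·ln 14 = α·ln 207 + (1−α)·ln 13, i.e. α·-0.355985 = (1−α)·-0.074108.
With A = -0.355985 and B = -0.074108: α·A = (1−α)·B, so α = B/(A+B) = -0.074108/-0.430093 ≈ 0.172.

α ≈ 0.172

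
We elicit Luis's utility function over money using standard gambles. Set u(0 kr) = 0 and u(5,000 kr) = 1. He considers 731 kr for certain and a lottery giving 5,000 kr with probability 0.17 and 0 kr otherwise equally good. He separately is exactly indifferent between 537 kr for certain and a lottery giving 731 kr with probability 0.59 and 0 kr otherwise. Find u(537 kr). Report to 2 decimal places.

0.10

The first gamble pins u(731 kr): it must equal 0.17·1 + 0.83·0 = 0.17.
Chaining: u(537 kr) = 0.59·0.17 + 0.41·0.00 = 0.1003.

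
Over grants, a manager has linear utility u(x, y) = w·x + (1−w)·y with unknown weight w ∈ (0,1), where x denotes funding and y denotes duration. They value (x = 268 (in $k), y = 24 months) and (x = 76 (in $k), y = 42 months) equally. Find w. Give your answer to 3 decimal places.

u(268,24) = u(76,42) means w·268 + (1−w)·24 = w·76 + (1−w)·42.
Collecting terms: w·192 = (1−w)·18.
So w/(1−w) = 18/192 = 0.0938, giving w = 18/(192+18) = 0.086.

w = 0.086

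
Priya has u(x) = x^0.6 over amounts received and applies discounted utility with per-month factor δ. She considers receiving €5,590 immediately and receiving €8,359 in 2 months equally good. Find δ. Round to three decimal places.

Indifference means u(5590) = δ^2 · u(8359), so δ^2 = u(5590)/u(8359).
With u(x) = x^0.6: δ^2 = 5590^0.6/8359^0.6 = (5590/8359)^0.6 = 0.78552.
So δ = 0.78552^(1/2) ≈ 0.886.

δ ≈ 0.886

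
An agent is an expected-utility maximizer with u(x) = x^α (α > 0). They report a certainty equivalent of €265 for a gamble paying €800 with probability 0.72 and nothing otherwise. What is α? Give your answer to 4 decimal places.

α ≈ 0.2973

Since u(0) = 0, the lottery's EU is 0.72·800^α.
Indifference: 265^α = 0.72·800^α, so (265/800)^α = 0.72.
Taking logs: α·ln(265/800) = ln(0.72), so α = -0.3285041 / -1.1048819 ≈ 0.2973.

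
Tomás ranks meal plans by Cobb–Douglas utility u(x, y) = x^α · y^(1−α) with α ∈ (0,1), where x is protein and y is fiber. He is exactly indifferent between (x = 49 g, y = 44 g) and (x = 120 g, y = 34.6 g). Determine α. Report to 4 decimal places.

α ≈ 0.2116

Indifference: 49^α · 44^(1−α) = 120^α · 34.6^(1−α).
Rearrange to (49/120)^α = (34.6/44)^(1−α) and take logs: α·-0.8956714 = (1−α)·-0.2403360.
With A = -0.8956714 and B = -0.2403360: α·A = (1−α)·B, so α = B/(A+B) = -0.2403360/-1.1360074 ≈ 0.2116.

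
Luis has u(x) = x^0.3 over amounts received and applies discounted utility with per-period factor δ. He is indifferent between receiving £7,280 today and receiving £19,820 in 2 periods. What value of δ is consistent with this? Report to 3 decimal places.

δ ≈ 0.861

Indifference means u(7280) = δ^2 · u(19820), so δ^2 = u(7280)/u(19820).
Since u(x) = x^0.3, δ^2 = (7280/19820)^0.3 = 0.36731^0.3 = 0.74047.
Hence δ = (0.74047)^(1/2) = 0.86051.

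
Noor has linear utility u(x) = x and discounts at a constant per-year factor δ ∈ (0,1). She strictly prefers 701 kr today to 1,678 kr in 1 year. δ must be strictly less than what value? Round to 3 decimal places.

δ < 0.418

Under u(x) = x this choice says 701 > δ·1678.
Dividing through by 1678 gives δ < 0.41776.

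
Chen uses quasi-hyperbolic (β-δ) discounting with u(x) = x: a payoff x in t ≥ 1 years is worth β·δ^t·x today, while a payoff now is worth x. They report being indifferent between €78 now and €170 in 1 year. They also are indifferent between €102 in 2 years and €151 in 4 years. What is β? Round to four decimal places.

β ≈ 0.5583

Both payoffs in the second observation are in the future, so β drops out: δ^2·102 = δ^4·151 ⇒ δ^2 = 102/151 = 0.67550, so δ = 0.82189.
Now use the now-vs-future pair: 78 = β·δ·170 gives β = 78/(0.82189·170) ≈ 0.5583.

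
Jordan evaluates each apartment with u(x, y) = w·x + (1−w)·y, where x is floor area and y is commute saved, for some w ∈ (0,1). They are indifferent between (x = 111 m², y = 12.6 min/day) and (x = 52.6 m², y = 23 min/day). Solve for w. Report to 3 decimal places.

w = 0.151

Indifference: w·111 + (1−w)·12.6 = w·52.6 + (1−w)·23.
Rearranging, 58.4·w − 10.4·(1−w) = 0.
Hence w = 10.4/(58.4+10.4) = 10.4/68.8 = 0.151.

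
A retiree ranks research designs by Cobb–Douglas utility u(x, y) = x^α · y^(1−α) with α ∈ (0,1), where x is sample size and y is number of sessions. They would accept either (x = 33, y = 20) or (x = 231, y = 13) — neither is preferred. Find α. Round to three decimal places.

α ≈ 0.181

The Cobb–Douglas utilities coincide, so 33^α·20^(1−α) = 231^α·13^(1−α).
Rearrange to (33/231)^α = (13/20)^(1−α) and take logs: α·-1.945910 = (1−α)·-0.430783.
With A = -1.945910 and B = -0.430783: α·A = (1−α)·B, so α = B/(A+B) = -0.430783/-2.376693 ≈ 0.181.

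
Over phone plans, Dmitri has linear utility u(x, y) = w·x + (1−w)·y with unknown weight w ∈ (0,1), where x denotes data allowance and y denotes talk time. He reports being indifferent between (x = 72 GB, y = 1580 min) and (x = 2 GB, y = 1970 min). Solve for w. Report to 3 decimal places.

w = 0.848

Equating utilities: w·72 + (1−w)·1580 = w·2 + (1−w)·1970.
Rearranging, 70·w − 390·(1−w) = 0.
So w/(1−w) = 390/70 = 5.5714, giving w = 390/(70+390) = 0.848.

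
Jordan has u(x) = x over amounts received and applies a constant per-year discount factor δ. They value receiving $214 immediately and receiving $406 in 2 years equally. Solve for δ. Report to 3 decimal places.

Indifference means u(214) = δ^2 · u(406), so δ^2 = u(214)/u(406).
With u(x) = x: δ^2 = 214/406 = 0.52709.
Taking the square root: δ = 0.52709^(1/2) ≈ 0.726.

δ ≈ 0.726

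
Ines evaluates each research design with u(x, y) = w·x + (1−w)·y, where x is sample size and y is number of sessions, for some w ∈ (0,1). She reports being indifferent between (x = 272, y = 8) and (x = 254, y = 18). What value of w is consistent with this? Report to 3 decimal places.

Indifference: w·272 + (1−w)·8 = w·254 + (1−w)·18.
Collecting terms: w·18 = (1−w)·10.
Hence w = 10/(18+10) = 10/28 = 0.357.

w = 0.357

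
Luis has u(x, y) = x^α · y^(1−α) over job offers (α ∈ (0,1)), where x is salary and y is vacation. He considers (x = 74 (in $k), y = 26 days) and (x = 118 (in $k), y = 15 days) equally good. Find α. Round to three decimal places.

α ≈ 0.541

Indifference: 74^α · 26^(1−α) = 118^α · 15^(1−α).
Rearrange to (74/118)^α = (15/26)^(1−α) and take logs: α·-0.466620 = (1−α)·-0.550046.
So α/(1−α) = (-0.550046)/(-0.466620) = 1.178788, and α = 1.178788/2.178788 ≈ 0.541.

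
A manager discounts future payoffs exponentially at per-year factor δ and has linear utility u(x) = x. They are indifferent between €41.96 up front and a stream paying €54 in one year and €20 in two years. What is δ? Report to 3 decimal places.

δ ≈ 0.630

The stream is worth 54δ + 20δ² today, so 54δ + 20δ² = 41.96.
Rearranged: 20δ² + 54δ − 41.96 = 0.
δ = (−54 + √(54² + 4·20·41.96)) / (2·20) = (−54 + √6272.80) / 40 ≈ 0.630.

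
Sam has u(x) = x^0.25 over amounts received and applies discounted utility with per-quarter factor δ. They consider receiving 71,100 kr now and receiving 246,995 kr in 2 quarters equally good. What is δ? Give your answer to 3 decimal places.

The payoff in 2 quarters is discounted by δ^2, so u(71100) = δ^2·u(246995) and δ^2 = u(71100)/u(246995).
With u(x) = x^0.25: δ^2 = 71100^0.25/246995^0.25 = (71100/246995)^0.25 = 0.73248.
Hence δ = (0.73248)^(1/2) = 0.85585.

δ ≈ 0.856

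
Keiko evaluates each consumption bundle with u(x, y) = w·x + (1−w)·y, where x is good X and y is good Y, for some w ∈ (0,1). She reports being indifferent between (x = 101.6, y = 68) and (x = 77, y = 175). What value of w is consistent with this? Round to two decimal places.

w = 0.81

u(101.6,68) = u(77,175) means w·101.6 + (1−w)·68 = w·77 + (1−w)·175.
Collecting terms: w·24.6 = (1−w)·107.
Hence w = 107/(24.6+107) = 107/131.6 = 0.81.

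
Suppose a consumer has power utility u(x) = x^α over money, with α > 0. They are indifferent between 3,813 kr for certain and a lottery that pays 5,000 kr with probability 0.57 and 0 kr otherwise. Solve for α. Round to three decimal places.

EU(lottery) = 0.57·5000^α + 0.43·0 = 0.57·5000^α.
Setting u(3813) equal to that: 3813^α = 0.57·5000^α ⇒ (3813/5000)^α = 0.57.
α = ln(0.57) / ln(3813/5000) = -0.562119/-0.271022 ≈ 2.074.

α ≈ 2.074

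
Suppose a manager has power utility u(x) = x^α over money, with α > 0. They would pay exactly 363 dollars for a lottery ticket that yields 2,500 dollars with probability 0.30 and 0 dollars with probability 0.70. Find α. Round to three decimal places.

α ≈ 0.624

Since u(0) = 0, the lottery's EU is 0.30·2500^α.
Indifference: 363^α = 0.30·2500^α, so (363/2500)^α = 0.30.
Take logs: α = ln 0.30 / ln(363/2500) ≈ 0.62394.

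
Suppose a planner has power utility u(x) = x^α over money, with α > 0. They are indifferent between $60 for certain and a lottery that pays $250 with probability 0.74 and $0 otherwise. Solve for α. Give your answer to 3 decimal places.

EU(lottery) = 0.74·250^α + 0.26·0 = 0.74·250^α.
Indifference: 60^α = 0.74·250^α, so (60/250)^α = 0.74.
Taking logs: α·ln(60/250) = ln(0.74), so α = -0.301105 / -1.427116 ≈ 0.211.

α ≈ 0.211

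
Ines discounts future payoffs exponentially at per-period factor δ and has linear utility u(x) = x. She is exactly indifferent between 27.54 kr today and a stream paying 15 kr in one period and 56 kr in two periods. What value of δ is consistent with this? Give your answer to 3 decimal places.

δ ≈ 0.580

Equating present values: 27.54 = 15δ + 56δ².
Rearranged: 56δ² + 15δ − 27.54 = 0.
The positive root is δ = [−15 + √(15² + 4·56·27.54)] / (2·56) = (−15 + 79.962)/112 ≈ 0.580.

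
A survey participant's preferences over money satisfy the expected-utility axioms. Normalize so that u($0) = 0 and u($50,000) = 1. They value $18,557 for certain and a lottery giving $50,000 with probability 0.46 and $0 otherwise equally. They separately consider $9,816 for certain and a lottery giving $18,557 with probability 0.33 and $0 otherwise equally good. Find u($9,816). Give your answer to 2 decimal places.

0.15

First, u($18,557) = 0.46·u($50,000) + 0.54·u($0) = 0.46.
Then u($9,816) = 0.33·u($18,557) + 0.67·u($0) = 0.33·0.46 + 0.67·0.00 = 0.1518.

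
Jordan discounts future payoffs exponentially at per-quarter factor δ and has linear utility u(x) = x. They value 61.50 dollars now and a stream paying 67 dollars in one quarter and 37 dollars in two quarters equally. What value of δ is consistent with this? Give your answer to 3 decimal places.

δ ≈ 0.670

Equating present values: 61.50 = 67δ + 37δ².
That is, 37δ² + 67δ − 61.50 = 0, a quadratic in δ.
The positive root is δ = [−67 + √(67² + 4·37·61.50)] / (2·37) = (−67 + 116.580)/74 ≈ 0.670.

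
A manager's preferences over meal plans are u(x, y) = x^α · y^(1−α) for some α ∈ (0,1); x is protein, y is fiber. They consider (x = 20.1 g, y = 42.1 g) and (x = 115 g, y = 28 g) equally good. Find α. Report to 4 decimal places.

α ≈ 0.1895

Indifference: 20.1^α · 42.1^(1−α) = 115^α · 28^(1−α).
Taking logs: α·ln 20.1 + (1−α)·ln 42.1 = α·ln 115 + (1−α)·ln 28, i.e. α·-1.7442123 = (1−α)·-0.4078432.
Thus α·(-2.1520555) = -0.4078432, so α = -0.4078432/-2.1520555 ≈ 0.1895.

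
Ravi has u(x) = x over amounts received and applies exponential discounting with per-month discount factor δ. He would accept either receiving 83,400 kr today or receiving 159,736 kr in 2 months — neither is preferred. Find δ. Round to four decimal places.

δ ≈ 0.7226

The payoff in 2 months is discounted by δ^2, so u(83400) = δ^2·u(159736) and δ^2 = u(83400)/u(159736).
With u(x) = x: δ^2 = 83400/159736 = 0.52211.
Taking the square root: δ = 0.52211^(1/2) ≈ 0.7226.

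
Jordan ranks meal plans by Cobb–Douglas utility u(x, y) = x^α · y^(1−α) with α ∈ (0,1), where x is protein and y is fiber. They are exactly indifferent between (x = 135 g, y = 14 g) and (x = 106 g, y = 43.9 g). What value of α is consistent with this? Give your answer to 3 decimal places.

α ≈ 0.825

Set the two utilities equal: 135^α·14^(1−α) = 106^α·43.9^(1−α).
Rearrange to (135/106)^α = (43.9/14)^(1−α) and take logs: α·0.241836 = (1−α)·1.142857.
So α/(1−α) = (1.142857)/(0.241836) = 4.725752, and α = 4.725752/5.725752 ≈ 0.825.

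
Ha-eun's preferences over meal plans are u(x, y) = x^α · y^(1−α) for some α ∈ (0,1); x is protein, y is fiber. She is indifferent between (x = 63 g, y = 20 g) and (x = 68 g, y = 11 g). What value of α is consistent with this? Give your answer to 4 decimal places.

α ≈ 0.8867

Set the two utilities equal: 63^α·20^(1−α) = 68^α·11^(1−α).
Rearrange to (63/68)^α = (11/20)^(1−α) and take logs: α·-0.0763730 = (1−α)·-0.5978370.
So α/(1−α) = (-0.5978370)/(-0.0763730) = 7.8278580, and α = 7.8278580/8.8278580 ≈ 0.8867.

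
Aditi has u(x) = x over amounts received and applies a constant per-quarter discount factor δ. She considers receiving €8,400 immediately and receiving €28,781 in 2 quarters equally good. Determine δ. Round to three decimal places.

δ ≈ 0.540

Equating discounted utilities: u(8400) = δ^2·u(28781) ⇒ δ^2 = u(8400)/u(28781).
With u(x) = x: δ^2 = 8400/28781 = 0.29186.
So δ = 0.29186^(1/2) ≈ 0.540.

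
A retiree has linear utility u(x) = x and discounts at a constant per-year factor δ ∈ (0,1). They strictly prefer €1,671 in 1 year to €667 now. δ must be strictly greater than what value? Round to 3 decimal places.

δ > 0.399

The preference means 667 < δ·1671.
Dividing through by 1671 gives δ > 0.39916.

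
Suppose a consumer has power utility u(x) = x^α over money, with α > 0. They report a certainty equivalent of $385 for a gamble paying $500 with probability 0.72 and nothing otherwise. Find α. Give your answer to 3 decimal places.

EU(lottery) = 0.72·500^α + 0.28·0 = 0.72·500^α.
Indifference: 385^α = 0.72·500^α, so (385/500)^α = 0.72.
Taking logs: α·ln(385/500) = ln(0.72), so α = -0.328504 / -0.261365 ≈ 1.257.

α ≈ 1.257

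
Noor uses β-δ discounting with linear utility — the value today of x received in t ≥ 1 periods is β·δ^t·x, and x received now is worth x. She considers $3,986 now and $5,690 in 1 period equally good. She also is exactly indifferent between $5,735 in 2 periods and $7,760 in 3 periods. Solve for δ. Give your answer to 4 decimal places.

The second indifference involves only future payoffs, so β cancels: β·δ^2·5735 = β·δ^3·7760, giving δ = 5735/7760 = 0.73905.

δ ≈ 0.7390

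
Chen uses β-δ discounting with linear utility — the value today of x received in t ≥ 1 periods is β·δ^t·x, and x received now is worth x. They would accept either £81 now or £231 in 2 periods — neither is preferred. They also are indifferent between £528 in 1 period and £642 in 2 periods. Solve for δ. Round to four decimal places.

δ ≈ 0.8224

Both payoffs in the second observation are in the future, so β drops out: δ^1·528 = δ^2·642 ⇒ δ = 528/642 = 0.82243.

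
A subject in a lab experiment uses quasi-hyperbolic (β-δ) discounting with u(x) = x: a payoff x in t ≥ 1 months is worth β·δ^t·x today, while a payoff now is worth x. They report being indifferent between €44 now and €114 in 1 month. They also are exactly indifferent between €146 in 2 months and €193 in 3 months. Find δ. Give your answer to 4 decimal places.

δ ≈ 0.7565

The second indifference involves only future payoffs, so β cancels: β·δ^2·146 = β·δ^3·193, giving δ = 146/193 = 0.75648.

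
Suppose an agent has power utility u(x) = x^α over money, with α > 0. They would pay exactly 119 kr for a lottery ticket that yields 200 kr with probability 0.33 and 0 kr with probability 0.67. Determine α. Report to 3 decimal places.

α ≈ 2.135

Since u(0) = 0, the lottery's EU is 0.33·200^α.
Setting u(119) equal to that: 119^α = 0.33·200^α ⇒ (119/200)^α = 0.33.
Take logs: α = ln 0.33 / ln(119/200) ≈ 2.13535.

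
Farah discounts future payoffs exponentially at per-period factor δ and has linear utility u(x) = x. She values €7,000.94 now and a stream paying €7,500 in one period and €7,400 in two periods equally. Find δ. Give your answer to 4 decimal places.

Equating present values: 7000.94 = 7500δ + 7400δ².
Rearranged: 7400δ² + 7500δ − 7000.94 = 0.
δ = (−7500 + √(7500² + 4·7400·7000.94)) / (2·7400) = (−7500 + √263477824.00) / 14800 ≈ 0.5900.

δ ≈ 0.5900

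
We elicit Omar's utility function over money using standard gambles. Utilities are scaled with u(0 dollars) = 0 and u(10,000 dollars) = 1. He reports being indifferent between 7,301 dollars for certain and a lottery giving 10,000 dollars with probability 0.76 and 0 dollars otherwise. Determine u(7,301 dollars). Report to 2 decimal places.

0.76

u(7,301 dollars) equals the lottery's expected utility: 0.76·1 + 0.24·0 = 0.76.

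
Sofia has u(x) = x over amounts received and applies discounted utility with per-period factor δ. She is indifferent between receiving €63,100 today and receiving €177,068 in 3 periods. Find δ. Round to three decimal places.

δ ≈ 0.709

Equating discounted utilities: u(63100) = δ^3·u(177068) ⇒ δ^3 = u(63100)/u(177068).
With u(x) = x: δ^3 = 63100/177068 = 0.35636.
Hence δ = (0.35636)^(1/3) = 0.70897.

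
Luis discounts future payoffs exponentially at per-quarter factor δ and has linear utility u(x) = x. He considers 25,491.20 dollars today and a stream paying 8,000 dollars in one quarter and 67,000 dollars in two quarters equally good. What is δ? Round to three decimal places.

Equating present values: 25491.20 = 8000δ + 67000δ².
Rearranged: 67000δ² + 8000δ − 25491.20 = 0.
δ = (−8000 + √(8000² + 4·67000·25491.20)) / (2·67000) = (−8000 + √6895641600.00) / 134000 ≈ 0.560.

δ ≈ 0.560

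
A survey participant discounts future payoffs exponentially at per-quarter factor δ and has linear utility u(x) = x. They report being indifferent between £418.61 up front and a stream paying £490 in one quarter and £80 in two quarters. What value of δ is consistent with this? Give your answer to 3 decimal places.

The stream is worth 490δ + 80δ² today, so 490δ + 80δ² = 418.61.
That is, 80δ² + 490δ − 418.61 = 0, a quadratic in δ.
δ = (−490 + √(490² + 4·80·418.61)) / (2·80) = (−490 + √374055.20) / 160 ≈ 0.760.

δ ≈ 0.760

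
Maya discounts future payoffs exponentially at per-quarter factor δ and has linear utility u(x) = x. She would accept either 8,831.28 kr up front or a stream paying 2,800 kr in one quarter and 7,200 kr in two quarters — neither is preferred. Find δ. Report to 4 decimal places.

Present value of the stream is 2800·δ + 7200·δ². Indifference gives 2800δ + 7200δ² = 8831.28.
So 7200δ² + 2800δ − 8831.28 = 0.
By the quadratic formula (taking the positive root), δ = (−2800 + √262180864.00) / 14400 ≈ 0.9300.

δ ≈ 0.9300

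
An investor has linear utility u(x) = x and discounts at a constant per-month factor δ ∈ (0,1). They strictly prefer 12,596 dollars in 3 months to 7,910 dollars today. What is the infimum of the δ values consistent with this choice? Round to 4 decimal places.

δ > 0.8563

The preference means 7910 < δ^3·12596.
Dividing by 12596: δ^3 > 0.62798. Both sides are positive, so the cube root keeps the direction.
δ > (7910/12596)^(1/3) ≈ 0.8563.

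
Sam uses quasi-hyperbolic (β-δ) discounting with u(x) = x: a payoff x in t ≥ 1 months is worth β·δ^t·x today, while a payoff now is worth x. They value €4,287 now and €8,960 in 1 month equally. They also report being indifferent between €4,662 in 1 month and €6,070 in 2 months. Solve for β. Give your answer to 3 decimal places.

Both payoffs in the second observation are in the future, so β drops out: δ^1·4662 = δ^2·6070 ⇒ δ = 4662/6070 = 0.76804.
The first indifference: 4287 = β·δ·8960, so β = 4287/(δ·8960) = 4287/(0.76804·8960) ≈ 0.623.

β ≈ 0.623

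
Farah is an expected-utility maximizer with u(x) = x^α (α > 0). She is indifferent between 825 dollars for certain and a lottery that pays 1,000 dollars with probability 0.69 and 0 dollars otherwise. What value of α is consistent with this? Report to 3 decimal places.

The lottery's expected utility is 0.69·u(1000) + 0.31·u(0) = 0.69·1000^α (since u(0) = 0 for α > 0).
Indifference: 825^α = 0.69·1000^α, so (825/1000)^α = 0.69.
α = ln(0.69) / ln(825/1000) = -0.371064/-0.192372 ≈ 1.929.

α ≈ 1.929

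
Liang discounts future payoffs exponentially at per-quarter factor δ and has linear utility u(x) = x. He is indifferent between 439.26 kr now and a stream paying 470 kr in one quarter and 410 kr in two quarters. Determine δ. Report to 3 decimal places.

Present value of the stream is 470·δ + 410·δ². Indifference gives 470δ + 410δ² = 439.26.
Rearranged: 410δ² + 470δ − 439.26 = 0.
By the quadratic formula (taking the positive root), δ = (−470 + √941286.40) / 820 ≈ 0.610.

δ ≈ 0.610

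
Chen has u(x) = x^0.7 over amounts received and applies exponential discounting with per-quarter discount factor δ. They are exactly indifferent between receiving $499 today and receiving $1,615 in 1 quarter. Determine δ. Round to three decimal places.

δ ≈ 0.439

Equating discounted utilities: u(499) = δ·u(1615) ⇒ δ = u(499)/u(1615).
Since u(x) = x^0.7, δ = (499/1615)^0.7 = 0.30898^0.7 = 0.43949.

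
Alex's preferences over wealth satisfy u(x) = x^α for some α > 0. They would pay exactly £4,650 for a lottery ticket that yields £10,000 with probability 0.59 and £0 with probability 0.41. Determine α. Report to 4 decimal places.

α ≈ 0.6891

EU(lottery) = 0.59·10000^α + 0.41·0 = 0.59·10000^α.
Setting u(4650) equal to that: 4650^α = 0.59·10000^α ⇒ (4650/10000)^α = 0.59.
Taking logs: α·ln(4650/10000) = ln(0.59), so α = -0.5276327 / -0.7657179 ≈ 0.6891.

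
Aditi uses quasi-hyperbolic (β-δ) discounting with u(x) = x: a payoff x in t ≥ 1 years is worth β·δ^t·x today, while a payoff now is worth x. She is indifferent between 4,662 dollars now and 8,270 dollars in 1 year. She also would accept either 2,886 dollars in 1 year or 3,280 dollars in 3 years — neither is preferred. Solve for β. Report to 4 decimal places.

β ≈ 0.6010

The second indifference involves only future payoffs, so β cancels: β·δ^1·2886 = β·δ^3·3280, giving δ^2 = 2886/3280 = 0.87988, so δ = 0.93802.
Now use the now-vs-future pair: 4662 = β·δ·8270 gives β = 4662/(0.93802·8270) ≈ 0.6010.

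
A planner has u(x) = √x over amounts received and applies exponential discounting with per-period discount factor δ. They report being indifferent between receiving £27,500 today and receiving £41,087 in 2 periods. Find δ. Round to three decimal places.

δ ≈ 0.904

The payoff in 2 periods is discounted by δ^2, so u(27500) = δ^2·u(41087) and δ^2 = u(27500)/u(41087).
With u(x) = √x: δ^2 = √27500/√41087 = √(27500/41087) = 0.81811.
So δ = 0.81811^(1/2) ≈ 0.904.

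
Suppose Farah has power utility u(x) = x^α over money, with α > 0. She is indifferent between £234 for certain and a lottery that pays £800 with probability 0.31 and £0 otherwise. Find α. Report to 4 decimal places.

EU(lottery) = 0.31·800^α + 0.69·0 = 0.31·800^α.
Equating: 234^α = 0.31·800^α, i.e. 0.2925^α = 0.31.
Take logs: α = ln 0.31 / ln(234/800) ≈ 0.952731.

α ≈ 0.9527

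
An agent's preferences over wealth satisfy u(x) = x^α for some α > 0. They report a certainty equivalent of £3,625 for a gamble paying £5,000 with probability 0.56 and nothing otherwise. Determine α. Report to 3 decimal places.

α ≈ 1.803

Since u(0) = 0, the lottery's EU is 0.56·5000^α.
Setting u(3625) equal to that: 3625^α = 0.56·5000^α ⇒ (3625/5000)^α = 0.56.
α = ln(0.56) / ln(3625/5000) = -0.579818/-0.321584 ≈ 1.803.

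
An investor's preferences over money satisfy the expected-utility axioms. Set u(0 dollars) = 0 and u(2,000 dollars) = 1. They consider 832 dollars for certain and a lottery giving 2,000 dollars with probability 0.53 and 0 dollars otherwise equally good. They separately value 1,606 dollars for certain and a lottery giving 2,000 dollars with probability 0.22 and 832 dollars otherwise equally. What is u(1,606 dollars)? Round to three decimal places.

The first gamble pins u(832 dollars): it must equal 0.53·1 + 0.47·0 = 0.53.
The second indifference gives u(1,606 dollars) = 0.22·u(2,000 dollars) + 0.78·u(832 dollars) = 0.22·1.00 + 0.78·0.53 = 0.6334.

0.633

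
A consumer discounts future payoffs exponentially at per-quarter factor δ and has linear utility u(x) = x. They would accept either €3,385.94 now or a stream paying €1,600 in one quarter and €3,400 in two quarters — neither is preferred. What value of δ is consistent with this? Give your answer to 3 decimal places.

Present value of the stream is 1600·δ + 3400·δ². Indifference gives 1600δ + 3400δ² = 3385.94.
So 3400δ² + 1600δ − 3385.94 = 0.
The positive root is δ = [−1600 + √(1600² + 4·3400·3385.94)] / (2·3400) = (−1600 + 6972.000)/6800 ≈ 0.790.

δ ≈ 0.790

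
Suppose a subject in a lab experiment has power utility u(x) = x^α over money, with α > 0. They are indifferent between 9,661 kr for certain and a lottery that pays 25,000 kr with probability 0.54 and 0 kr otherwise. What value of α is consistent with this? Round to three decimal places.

EU(lottery) = 0.54·25000^α + 0.46·0 = 0.54·25000^α.
Setting u(9661) equal to that: 9661^α = 0.54·25000^α ⇒ (9661/25000)^α = 0.54.
Taking logs: α·ln(9661/25000) = ln(0.54), so α = -0.616186 / -0.950779 ≈ 0.648.

α ≈ 0.648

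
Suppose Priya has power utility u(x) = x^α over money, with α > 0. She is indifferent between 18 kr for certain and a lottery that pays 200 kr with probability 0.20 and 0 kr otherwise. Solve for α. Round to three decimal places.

Since u(0) = 0, the lottery's EU is 0.20·200^α.
Setting u(18) equal to that: 18^α = 0.20·200^α ⇒ (18/200)^α = 0.20.
Take logs: α = ln 0.20 / ln(18/200) ≈ 0.66839.

α ≈ 0.668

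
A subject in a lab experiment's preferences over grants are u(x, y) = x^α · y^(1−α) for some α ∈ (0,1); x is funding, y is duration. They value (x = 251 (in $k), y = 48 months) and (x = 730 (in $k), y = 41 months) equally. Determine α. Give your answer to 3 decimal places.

α ≈ 0.129

Indifference: 251^α · 48^(1−α) = 730^α · 41^(1−α).
Taking logs: α·ln 251 + (1−α)·ln 48 = α·ln 730 + (1−α)·ln 41, i.e. α·-1.067592 = (1−α)·-0.157629.
With A = -1.067592 and B = -0.157629: α·A = (1−α)·B, so α = B/(A+B) = -0.157629/-1.225221 ≈ 0.129.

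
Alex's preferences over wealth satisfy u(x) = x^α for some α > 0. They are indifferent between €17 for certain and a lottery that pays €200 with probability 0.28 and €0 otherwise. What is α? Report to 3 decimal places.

α ≈ 0.516

Since u(0) = 0, the lottery's EU is 0.28·200^α.
Indifference: 17^α = 0.28·200^α, so (17/200)^α = 0.28.
Taking logs: α·ln(17/200) = ln(0.28), so α = -1.272966 / -2.465104 ≈ 0.516.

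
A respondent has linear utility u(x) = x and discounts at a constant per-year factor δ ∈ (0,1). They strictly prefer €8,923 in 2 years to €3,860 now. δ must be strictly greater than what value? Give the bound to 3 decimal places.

δ > 0.658

Comparing present values: 3860 < δ^2·8923.
So δ^2 > 3860/8923 = 0.43259; taking the square root of both positive sides preserves the inequality.
δ > (3860/8923)^(1/2) ≈ 0.658.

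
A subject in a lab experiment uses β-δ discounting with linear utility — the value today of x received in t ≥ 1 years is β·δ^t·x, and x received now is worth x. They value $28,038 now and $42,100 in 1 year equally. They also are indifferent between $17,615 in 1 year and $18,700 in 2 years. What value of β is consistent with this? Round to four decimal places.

The second indifference involves only future payoffs, so β cancels: β·δ^1·17615 = β·δ^2·18700, giving δ = 17615/18700 = 0.94198.
Substituting δ into 28038 = β·δ·42100: β = 28038/(39657.299) ≈ 0.7070.

β ≈ 0.7070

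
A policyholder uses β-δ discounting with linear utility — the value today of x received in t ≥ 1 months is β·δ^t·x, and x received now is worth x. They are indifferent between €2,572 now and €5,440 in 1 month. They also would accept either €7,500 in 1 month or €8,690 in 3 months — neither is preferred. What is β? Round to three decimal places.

From the later pair, β·δ^1·7500 = β·δ^3·8690; dividing through, δ^2 = 7500/8690 = 0.86306, so δ = 0.92901.
The first indifference: 2572 = β·δ·5440, so β = 2572/(δ·5440) = 2572/(0.92901·5440) ≈ 0.509.

β ≈ 0.509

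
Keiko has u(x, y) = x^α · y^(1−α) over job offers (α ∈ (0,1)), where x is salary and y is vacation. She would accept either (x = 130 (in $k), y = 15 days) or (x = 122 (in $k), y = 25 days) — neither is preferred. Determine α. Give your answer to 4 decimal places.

α ≈ 0.8894

Set the two utilities equal: 130^α·15^(1−α) = 122^α·25^(1−α).
Rearrange to (130/122)^α = (25/15)^(1−α) and take logs: α·0.0635134 = (1−α)·0.5108256.
So α/(1−α) = (0.5108256)/(0.0635134) = 8.0428004, and α = 8.0428004/9.0428004 ≈ 0.8894.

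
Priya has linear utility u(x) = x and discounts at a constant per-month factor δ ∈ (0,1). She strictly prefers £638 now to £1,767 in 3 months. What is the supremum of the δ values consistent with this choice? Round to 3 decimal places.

δ < 0.712

Under u(x) = x this choice says 638 > δ^3·1767.
Hence δ^3 < 638/1767 = 0.36106, and x ↦ x^(1/3) is increasing on (0,∞).
δ < 0.36106^(1/3) = 0.712.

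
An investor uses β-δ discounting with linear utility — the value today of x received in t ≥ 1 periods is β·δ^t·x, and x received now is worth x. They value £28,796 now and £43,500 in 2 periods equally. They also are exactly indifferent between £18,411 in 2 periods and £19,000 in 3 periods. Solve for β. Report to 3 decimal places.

β ≈ 0.705

From the later pair, β·δ^2·18411 = β·δ^3·19000; dividing through, δ = 18411/19000 = 0.96900.
The first indifference: 28796 = β·δ^2·43500, so β = 28796/(δ^2·43500) = 28796/(0.93896·43500) ≈ 0.705.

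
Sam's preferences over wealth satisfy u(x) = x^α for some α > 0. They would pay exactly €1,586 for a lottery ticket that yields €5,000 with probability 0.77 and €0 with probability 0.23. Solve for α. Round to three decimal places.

α ≈ 0.228

EU(lottery) = 0.77·5000^α + 0.23·0 = 0.77·5000^α.
Indifference: 1586^α = 0.77·5000^α, so (1586/5000)^α = 0.77.
Take logs: α = ln 0.77 / ln(1586/5000) ≈ 0.22763.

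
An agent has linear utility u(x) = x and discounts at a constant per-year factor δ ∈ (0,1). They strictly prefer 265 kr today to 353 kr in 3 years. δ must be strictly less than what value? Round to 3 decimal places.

Under u(x) = x this choice says 265 > δ^3·353.
Dividing by 353: δ^3 < 0.75071. Both sides are positive, so the cube root keeps the direction.
δ < 0.75071^(1/3) = 0.909.

δ < 0.909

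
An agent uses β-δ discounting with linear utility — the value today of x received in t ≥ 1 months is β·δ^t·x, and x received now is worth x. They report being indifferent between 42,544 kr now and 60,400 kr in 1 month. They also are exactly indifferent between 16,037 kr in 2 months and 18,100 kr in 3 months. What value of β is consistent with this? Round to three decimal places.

Both payoffs in the second observation are in the future, so β drops out: δ^2·16037 = δ^3·18100 ⇒ δ = 16037/18100 = 0.88602.
Now use the now-vs-future pair: 42544 = β·δ·60400 gives β = 42544/(0.88602·60400) ≈ 0.795.

β ≈ 0.795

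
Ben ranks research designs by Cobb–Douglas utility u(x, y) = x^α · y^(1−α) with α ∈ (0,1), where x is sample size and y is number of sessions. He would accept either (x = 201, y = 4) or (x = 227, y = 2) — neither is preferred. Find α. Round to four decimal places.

α ≈ 0.8507

The Cobb–Douglas utilities coincide, so 201^α·4^(1−α) = 227^α·2^(1−α).
Taking logs: α·ln 201 + (1−α)·ln 4 = α·ln 227 + (1−α)·ln 2, i.e. α·-0.1216451 = (1−α)·-0.6931472.
So α/(1−α) = (-0.6931472)/(-0.1216451) = 5.6981103, and α = 5.6981103/6.6981103 ≈ 0.8507.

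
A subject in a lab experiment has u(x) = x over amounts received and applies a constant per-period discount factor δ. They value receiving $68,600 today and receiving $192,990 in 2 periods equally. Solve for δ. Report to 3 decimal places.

δ ≈ 0.596

Indifference means u(68600) = δ^2 · u(192990), so δ^2 = u(68600)/u(192990).
With u(x) = x: δ^2 = 68600/192990 = 0.35546.
Hence δ = (0.35546)^(1/2) = 0.59620.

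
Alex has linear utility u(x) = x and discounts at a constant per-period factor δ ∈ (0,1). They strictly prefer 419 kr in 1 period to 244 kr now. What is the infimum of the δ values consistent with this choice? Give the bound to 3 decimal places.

δ > 0.582

Comparing present values: 244 < δ·419.
Dividing through by 419 gives δ > 0.58234.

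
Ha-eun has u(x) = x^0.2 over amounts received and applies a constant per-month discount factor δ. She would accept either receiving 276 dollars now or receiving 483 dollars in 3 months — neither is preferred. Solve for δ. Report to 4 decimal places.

Equating discounted utilities: u(276) = δ^3·u(483) ⇒ δ^3 = u(276)/u(483).
Since u(x) = x^0.2, δ^3 = (276/483)^0.2 = 0.57143^0.2 = 0.89411.
Taking the cube root: δ = 0.89411^(1/3) ≈ 0.9634.

δ ≈ 0.9634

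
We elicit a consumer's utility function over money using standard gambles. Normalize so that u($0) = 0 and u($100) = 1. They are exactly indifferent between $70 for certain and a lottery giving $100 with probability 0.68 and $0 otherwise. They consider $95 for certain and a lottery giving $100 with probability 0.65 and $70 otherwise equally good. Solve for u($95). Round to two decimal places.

From the first indifference, u($70) = 0.68·u($100) + 0.32·u($0) = 0.68·1 + 0.32·0 = 0.68.
Chaining: u($95) = 0.65·1.00 + 0.35·0.68 = 0.8880.

0.89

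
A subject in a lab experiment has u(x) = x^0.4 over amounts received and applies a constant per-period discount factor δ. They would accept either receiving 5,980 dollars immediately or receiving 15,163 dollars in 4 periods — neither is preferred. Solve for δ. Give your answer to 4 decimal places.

Indifference means u(5980) = δ^4 · u(15163), so δ^4 = u(5980)/u(15163).
With u(x) = x^0.4: δ^4 = 5980^0.4/15163^0.4 = (5980/15163)^0.4 = 0.68923.
Taking the 4th root: δ = 0.68923^(1/4) ≈ 0.9112.

δ ≈ 0.9112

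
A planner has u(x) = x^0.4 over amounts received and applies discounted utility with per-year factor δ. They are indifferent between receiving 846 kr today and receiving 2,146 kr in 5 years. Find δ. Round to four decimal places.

δ ≈ 0.9282

The payoff in 5 years is discounted by δ^5, so u(846) = δ^5·u(2146) and δ^5 = u(846)/u(2146).
Since u(x) = x^0.4, δ^5 = (846/2146)^0.4 = 0.39422^0.4 = 0.68912.
Hence δ = (0.68912)^(1/5) = 0.928238.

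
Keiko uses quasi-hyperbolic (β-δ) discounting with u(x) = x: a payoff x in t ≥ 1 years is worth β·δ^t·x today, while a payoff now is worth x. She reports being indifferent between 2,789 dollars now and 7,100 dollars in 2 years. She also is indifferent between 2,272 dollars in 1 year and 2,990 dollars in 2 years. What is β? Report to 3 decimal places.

From the later pair, β·δ^1·2272 = β·δ^2·2990; dividing through, δ = 2272/2990 = 0.75987.
Substituting δ into 2789 = β·δ^2·7100: β = 2789/(4099.516) ≈ 0.680.

β ≈ 0.680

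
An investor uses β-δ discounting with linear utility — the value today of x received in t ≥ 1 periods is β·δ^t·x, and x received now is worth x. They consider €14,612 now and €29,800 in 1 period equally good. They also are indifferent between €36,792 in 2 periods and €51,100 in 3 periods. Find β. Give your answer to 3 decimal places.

β ≈ 0.681

From the later pair, β·δ^2·36792 = β·δ^3·51100; dividing through, δ = 36792/51100 = 0.72000.
Substituting δ into 14612 = β·δ·29800: β = 14612/(21456.000) ≈ 0.681.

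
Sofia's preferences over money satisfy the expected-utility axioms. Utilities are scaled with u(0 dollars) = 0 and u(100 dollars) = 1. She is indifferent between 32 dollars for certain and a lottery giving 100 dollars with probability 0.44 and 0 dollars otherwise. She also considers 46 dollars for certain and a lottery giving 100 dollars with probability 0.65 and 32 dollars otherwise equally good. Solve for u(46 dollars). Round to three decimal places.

First, u(32 dollars) = 0.44·u(100 dollars) + 0.56·u(0 dollars) = 0.44.
The second indifference gives u(46 dollars) = 0.65·u(100 dollars) + 0.35·u(32 dollars) = 0.65·1.00 + 0.35·0.44 = 0.8040.

0.804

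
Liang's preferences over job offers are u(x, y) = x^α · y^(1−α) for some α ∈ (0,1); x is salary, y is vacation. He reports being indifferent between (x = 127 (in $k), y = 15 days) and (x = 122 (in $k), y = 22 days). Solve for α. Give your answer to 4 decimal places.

α ≈ 0.9051

The Cobb–Douglas utilities coincide, so 127^α·15^(1−α) = 122^α·22^(1−α).
(127/122)^α = (22/15)^(1−α); take logs: α·ln(127/122) = (1−α)·ln(22/15), i.e. α·0.0401660 = (1−α)·0.3829923.
Thus α·(0.4231583) = 0.3829923, so α = 0.3829923/0.4231583 ≈ 0.9051.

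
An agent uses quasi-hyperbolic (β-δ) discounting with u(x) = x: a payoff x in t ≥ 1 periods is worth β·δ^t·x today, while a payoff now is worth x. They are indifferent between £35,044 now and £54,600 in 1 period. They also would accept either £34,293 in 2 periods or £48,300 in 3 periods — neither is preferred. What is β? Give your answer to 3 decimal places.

Both payoffs in the second observation are in the future, so β drops out: δ^2·34293 = δ^3·48300 ⇒ δ = 34293/48300 = 0.71000.
The first indifference: 35044 = β·δ·54600, so β = 35044/(δ·54600) = 35044/(0.71000·54600) ≈ 0.904.

β ≈ 0.904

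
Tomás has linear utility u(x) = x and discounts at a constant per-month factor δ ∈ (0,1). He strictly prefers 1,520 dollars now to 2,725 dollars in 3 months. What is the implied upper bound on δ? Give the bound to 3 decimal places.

δ < 0.823

Under u(x) = x this choice says 1520 > δ^3·2725.
Hence δ^3 < 1520/2725 = 0.55780, and x ↦ x^(1/3) is increasing on (0,∞).
δ < 0.55780^(1/3) = 0.823.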